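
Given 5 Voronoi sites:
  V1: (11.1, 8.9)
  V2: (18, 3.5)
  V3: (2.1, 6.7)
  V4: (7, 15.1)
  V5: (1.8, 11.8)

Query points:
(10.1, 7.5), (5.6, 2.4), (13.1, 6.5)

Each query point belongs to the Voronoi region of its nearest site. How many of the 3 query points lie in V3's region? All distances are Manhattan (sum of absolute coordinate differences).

(10.1, 7.5) — d to each: V1:2.4, V2:11.9, V3:8.8, V4:10.7, V5:12.6 → nearest is V1
(5.6, 2.4) — d to each: V1:12, V2:13.5, V3:7.8, V4:14.1, V5:13.2 → nearest is V3
(13.1, 6.5) — d to each: V1:4.4, V2:7.9, V3:11.2, V4:14.7, V5:16.6 → nearest is V1
1 of the 3 points has V3 as nearest.

1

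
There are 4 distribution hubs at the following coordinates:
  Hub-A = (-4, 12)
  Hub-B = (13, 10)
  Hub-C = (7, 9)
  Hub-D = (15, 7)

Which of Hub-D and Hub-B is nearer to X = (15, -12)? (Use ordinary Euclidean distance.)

Compare squared distances:
d²(X, Hub-D) = (15−15)² + (-12−7)² = 0 + 361 = 361
d²(X, Hub-B) = (15−13)² + (-12−10)² = 4 + 484 = 488
361 < 488, so Hub-D is closer.

Hub-D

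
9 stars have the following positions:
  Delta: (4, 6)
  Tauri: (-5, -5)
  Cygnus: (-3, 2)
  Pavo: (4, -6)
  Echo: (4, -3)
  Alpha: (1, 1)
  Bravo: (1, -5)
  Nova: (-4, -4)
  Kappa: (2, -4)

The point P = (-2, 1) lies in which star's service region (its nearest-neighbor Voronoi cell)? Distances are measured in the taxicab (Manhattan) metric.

Cygnus

d(P, Delta) = 6 + 5 = 11
d(P, Tauri) = 3 + 6 = 9
d(P, Cygnus) = 1 + 1 = 2
d(P, Pavo) = 6 + 7 = 13
d(P, Echo) = 6 + 4 = 10
d(P, Alpha) = 3 + 0 = 3
d(P, Bravo) = 3 + 6 = 9
d(P, Nova) = 2 + 5 = 7
d(P, Kappa) = 4 + 5 = 9
Minimum is at Cygnus.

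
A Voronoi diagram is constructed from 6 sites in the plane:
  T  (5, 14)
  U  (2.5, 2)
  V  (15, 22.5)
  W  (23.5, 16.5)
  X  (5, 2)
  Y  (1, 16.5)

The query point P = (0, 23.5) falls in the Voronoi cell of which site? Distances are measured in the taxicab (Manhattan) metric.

Y

d(P,T) = |0−5| + |23.5−14| = 5 + 9.5 = 14.5
d(P,U) = |0−2.5| + |23.5−2| = 2.5 + 21.5 = 24
d(P,V) = |0−15| + |23.5−22.5| = 15 + 1 = 16
d(P,W) = |0−23.5| + |23.5−16.5| = 23.5 + 7 = 30.5
d(P,X) = |0−5| + |23.5−2| = 5 + 21.5 = 26.5
d(P,Y) = |0−1| + |23.5−16.5| = 1 + 7 = 8
Y is nearest.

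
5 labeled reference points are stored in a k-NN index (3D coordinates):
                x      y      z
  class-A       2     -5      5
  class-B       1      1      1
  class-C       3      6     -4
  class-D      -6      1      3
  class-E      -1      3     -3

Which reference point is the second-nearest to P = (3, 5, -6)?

Squared Euclidean distances:
d²(P, class-A) = 1 + 100 + 121 = 222
d²(P, class-B) = 4 + 16 + 49 = 69
d²(P, class-C) = 0 + 1 + 4 = 5
d²(P, class-D) = 81 + 16 + 81 = 178
d²(P, class-E) = 16 + 4 + 9 = 29
Sorted ascending: class-C, class-E, class-B, … — the second-nearest is class-E.

class-E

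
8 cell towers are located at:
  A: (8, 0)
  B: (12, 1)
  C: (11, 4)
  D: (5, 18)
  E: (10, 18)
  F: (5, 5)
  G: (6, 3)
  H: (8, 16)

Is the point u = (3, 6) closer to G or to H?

Compare squared distances:
|uG|² = (3−6)² + (6−3)² = 9 + 9 = 18
|uH|² = (3−8)² + (6−16)² = 25 + 100 = 125
18 < 125, so G is closer.

G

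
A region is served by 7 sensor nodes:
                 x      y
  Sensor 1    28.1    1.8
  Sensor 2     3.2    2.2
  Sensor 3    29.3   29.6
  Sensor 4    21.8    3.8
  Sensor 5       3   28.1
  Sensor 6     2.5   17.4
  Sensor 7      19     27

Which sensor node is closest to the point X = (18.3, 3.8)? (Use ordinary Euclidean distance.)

Sensor 4

Squared Euclidean distances:
d²(X, Sensor 1) = (18.3−28.1)² + (3.8−1.8)² = 96.04 + 4 = 100.04
d²(X, Sensor 2) = (18.3−3.2)² + (3.8−2.2)² = 228.01 + 2.56 = 230.57
d²(X, Sensor 3) = (18.3−29.3)² + (3.8−29.6)² = 121 + 665.64 = 786.64
d²(X, Sensor 4) = (18.3−21.8)² + (3.8−3.8)² = 12.25 + 0 = 12.25
d²(X, Sensor 5) = (18.3−3)² + (3.8−28.1)² = 234.09 + 590.49 = 824.58
d²(X, Sensor 6) = (18.3−2.5)² + (3.8−17.4)² = 249.64 + 184.96 = 434.6
d²(X, Sensor 7) = (18.3−19)² + (3.8−27)² = 0.49 + 538.24 = 538.73
The smallest is to Sensor 4, so X lies in the Voronoi region of Sensor 4.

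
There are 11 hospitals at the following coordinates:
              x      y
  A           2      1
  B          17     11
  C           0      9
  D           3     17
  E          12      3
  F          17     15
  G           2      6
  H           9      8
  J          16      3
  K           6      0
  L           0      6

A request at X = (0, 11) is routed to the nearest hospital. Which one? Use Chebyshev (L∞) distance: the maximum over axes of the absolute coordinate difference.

d(X,A) = max(2, 10) = 10
d(X,B) = max(17, 0) = 17
d(X,C) = max(0, 2) = 2
d(X,D) = max(3, 6) = 6
d(X,E) = max(12, 8) = 12
d(X,F) = max(17, 4) = 17
d(X,G) = max(2, 5) = 5
d(X,H) = max(9, 3) = 9
d(X,J) = max(16, 8) = 16
d(X,K) = max(6, 11) = 11
d(X,L) = max(0, 5) = 5
C is nearest.

C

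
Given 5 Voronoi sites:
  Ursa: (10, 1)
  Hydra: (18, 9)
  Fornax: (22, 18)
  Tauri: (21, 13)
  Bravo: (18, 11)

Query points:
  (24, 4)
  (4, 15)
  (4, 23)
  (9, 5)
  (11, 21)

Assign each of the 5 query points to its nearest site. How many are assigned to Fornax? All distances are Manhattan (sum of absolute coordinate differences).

2

(24, 4) — d to each: Ursa:17, Hydra:11, Fornax:16, Tauri:12, Bravo:13 → nearest is Hydra
(4, 15) — d to each: Ursa:20, Hydra:20, Fornax:21, Tauri:19, Bravo:18 → nearest is Bravo
(4, 23) — d to each: Ursa:28, Hydra:28, Fornax:23, Tauri:27, Bravo:26 → nearest is Fornax
(9, 5) — d to each: Ursa:5, Hydra:13, Fornax:26, Tauri:20, Bravo:15 → nearest is Ursa
(11, 21) — d to each: Ursa:21, Hydra:19, Fornax:14, Tauri:18, Bravo:17 → nearest is Fornax
2 of the 5 points have Fornax as nearest.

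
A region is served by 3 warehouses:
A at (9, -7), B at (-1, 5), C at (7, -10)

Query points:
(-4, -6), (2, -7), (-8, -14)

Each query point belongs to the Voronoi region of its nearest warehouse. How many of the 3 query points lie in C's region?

2

(-4, -6) — d² to each: A:170, B:130, C:137 → nearest is B
(2, -7) — d² to each: A:49, B:153, C:34 → nearest is C
(-8, -14) — d² to each: A:338, B:410, C:241 → nearest is C
2 of the 3 points have C as nearest.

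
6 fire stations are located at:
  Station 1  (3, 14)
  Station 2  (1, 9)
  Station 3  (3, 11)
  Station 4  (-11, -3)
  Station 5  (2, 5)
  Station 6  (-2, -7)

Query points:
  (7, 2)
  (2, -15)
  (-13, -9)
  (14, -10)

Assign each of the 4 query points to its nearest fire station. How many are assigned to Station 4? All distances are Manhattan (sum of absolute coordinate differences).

(7, 2) — d to each: Station 1:16, Station 2:13, Station 3:13, Station 4:23, Station 5:8, Station 6:18 → nearest is Station 5
(2, -15) — d to each: Station 1:30, Station 2:25, Station 3:27, Station 4:25, Station 5:20, Station 6:12 → nearest is Station 6
(-13, -9) — d to each: Station 1:39, Station 2:32, Station 3:36, Station 4:8, Station 5:29, Station 6:13 → nearest is Station 4
(14, -10) — d to each: Station 1:35, Station 2:32, Station 3:32, Station 4:32, Station 5:27, Station 6:19 → nearest is Station 6
1 of the 4 points has Station 4 as nearest.

1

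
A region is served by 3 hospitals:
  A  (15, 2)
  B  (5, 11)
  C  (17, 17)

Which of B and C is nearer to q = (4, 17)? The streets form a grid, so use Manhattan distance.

d(q,B) = |4−5| + |17−11| = 1 + 6 = 7
d(q,C) = |4−17| + |17−17| = 13 + 0 = 13
7 < 13, so B is closer.

B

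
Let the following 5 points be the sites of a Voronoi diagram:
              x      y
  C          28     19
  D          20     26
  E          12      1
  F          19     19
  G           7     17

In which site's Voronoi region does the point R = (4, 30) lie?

G

Squared Euclidean distances:
|RC|² = (4−28)² + (30−19)² = 576 + 121 = 697
|RD|² = (4−20)² + (30−26)² = 256 + 16 = 272
|RE|² = (4−12)² + (30−1)² = 64 + 841 = 905
|RF|² = (4−19)² + (30−19)² = 225 + 121 = 346
|RG|² = (4−7)² + (30−17)² = 9 + 169 = 178
G is nearest.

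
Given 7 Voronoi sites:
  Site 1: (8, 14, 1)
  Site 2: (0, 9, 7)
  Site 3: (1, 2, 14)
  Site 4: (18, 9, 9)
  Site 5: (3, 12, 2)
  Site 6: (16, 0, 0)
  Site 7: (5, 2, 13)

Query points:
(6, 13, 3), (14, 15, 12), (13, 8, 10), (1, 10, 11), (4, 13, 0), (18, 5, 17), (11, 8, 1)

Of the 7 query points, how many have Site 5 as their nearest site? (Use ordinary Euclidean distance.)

(6, 13, 3) — d² to each: Site 1:9, Site 2:68, Site 3:267, Site 4:196, Site 5:11, Site 6:278, Site 7:222 → nearest is Site 1
(14, 15, 12) — d² to each: Site 1:158, Site 2:257, Site 3:342, Site 4:61, Site 5:230, Site 6:373, Site 7:251 → nearest is Site 4
(13, 8, 10) — d² to each: Site 1:142, Site 2:179, Site 3:196, Site 4:27, Site 5:180, Site 6:173, Site 7:109 → nearest is Site 4
(1, 10, 11) — d² to each: Site 1:165, Site 2:18, Site 3:73, Site 4:294, Site 5:89, Site 6:446, Site 7:84 → nearest is Site 2
(4, 13, 0) — d² to each: Site 1:18, Site 2:81, Site 3:326, Site 4:293, Site 5:6, Site 6:313, Site 7:291 → nearest is Site 5
(18, 5, 17) — d² to each: Site 1:437, Site 2:440, Site 3:307, Site 4:80, Site 5:499, Site 6:318, Site 7:194 → nearest is Site 4
(11, 8, 1) — d² to each: Site 1:45, Site 2:158, Site 3:305, Site 4:114, Site 5:81, Site 6:90, Site 7:216 → nearest is Site 1
1 of the 7 points has Site 5 as nearest.

1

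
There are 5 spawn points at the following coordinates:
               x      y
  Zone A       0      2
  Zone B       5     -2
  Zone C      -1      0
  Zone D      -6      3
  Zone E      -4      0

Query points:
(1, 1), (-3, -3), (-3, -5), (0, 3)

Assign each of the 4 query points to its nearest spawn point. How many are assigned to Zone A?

(1, 1) — d² to each: Zone A:2, Zone B:25, Zone C:5, Zone D:53, Zone E:26 → nearest is Zone A
(-3, -3) — d² to each: Zone A:34, Zone B:65, Zone C:13, Zone D:45, Zone E:10 → nearest is Zone E
(-3, -5) — d² to each: Zone A:58, Zone B:73, Zone C:29, Zone D:73, Zone E:26 → nearest is Zone E
(0, 3) — d² to each: Zone A:1, Zone B:50, Zone C:10, Zone D:36, Zone E:25 → nearest is Zone A
2 of the 4 points have Zone A as nearest.

2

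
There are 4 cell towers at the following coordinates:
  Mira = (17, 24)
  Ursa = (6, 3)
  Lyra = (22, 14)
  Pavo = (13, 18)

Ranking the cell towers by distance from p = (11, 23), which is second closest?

Mira

Since √ is increasing, it suffices to compare squared distances:
d²(p, Mira) = (11−17)² + (23−24)² = 36 + 1 = 37
d²(p, Ursa) = (11−6)² + (23−3)² = 25 + 400 = 425
d²(p, Lyra) = (11−22)² + (23−14)² = 121 + 81 = 202
d²(p, Pavo) = (11−13)² + (23−18)² = 4 + 25 = 29
Sorted ascending: Pavo, Mira, Lyra, … — the second-nearest is Mira.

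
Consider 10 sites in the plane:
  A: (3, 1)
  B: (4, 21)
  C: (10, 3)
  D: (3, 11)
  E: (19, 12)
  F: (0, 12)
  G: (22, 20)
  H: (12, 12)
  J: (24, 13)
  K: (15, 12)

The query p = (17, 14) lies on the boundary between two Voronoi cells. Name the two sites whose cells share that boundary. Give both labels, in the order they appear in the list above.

Squared distances from p to each site:
|pA|² = 196 + 169 = 365
|pB|² = 169 + 49 = 218
|pC|² = 49 + 121 = 170
|pD|² = 196 + 9 = 205
|pE|² = 4 + 4 = 8
|pF|² = 289 + 4 = 293
|pG|² = 25 + 36 = 61
|pH|² = 25 + 4 = 29
|pJ|² = 49 + 1 = 50
|pK|² = 4 + 4 = 8
p is equidistant from E and K (both at squared distance 8), and every other site is strictly farther — so p lies on the E–K Voronoi edge.

E and K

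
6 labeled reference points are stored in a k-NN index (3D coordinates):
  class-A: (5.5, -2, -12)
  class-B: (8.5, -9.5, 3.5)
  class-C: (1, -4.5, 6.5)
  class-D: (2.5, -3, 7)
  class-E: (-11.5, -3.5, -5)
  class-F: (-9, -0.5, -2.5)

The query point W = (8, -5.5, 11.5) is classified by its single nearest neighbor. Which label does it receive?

class-D

Since √ is increasing, it suffices to compare squared distances:
d²(W, class-A) = (8−5.5)² + (-5.5−(-2))² + (11.5−(-12))² = 6.25 + 12.25 + 552.25 = 570.75
d²(W, class-B) = (8−8.5)² + (-5.5−(-9.5))² + (11.5−3.5)² = 0.25 + 16 + 64 = 80.25
d²(W, class-C) = (8−1)² + (-5.5−(-4.5))² + (11.5−6.5)² = 49 + 1 + 25 = 75
d²(W, class-D) = (8−2.5)² + (-5.5−(-3))² + (11.5−7)² = 30.25 + 6.25 + 20.25 = 56.75
d²(W, class-E) = (8−(-11.5))² + (-5.5−(-3.5))² + (11.5−(-5))² = 380.25 + 4 + 272.25 = 656.5
d²(W, class-F) = (8−(-9))² + (-5.5−(-0.5))² + (11.5−(-2.5))² = 289 + 25 + 196 = 510
The smallest is to class-D, so W lies in the Voronoi region of class-D.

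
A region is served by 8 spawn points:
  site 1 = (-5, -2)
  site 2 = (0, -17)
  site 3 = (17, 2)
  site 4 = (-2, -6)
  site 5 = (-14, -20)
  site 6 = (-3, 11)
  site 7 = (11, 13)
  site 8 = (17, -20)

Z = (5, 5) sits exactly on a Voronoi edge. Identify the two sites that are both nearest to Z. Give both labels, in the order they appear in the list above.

site 6 and site 7

Squared distances from Z to each site:
d²(Z, site 1) = (5−(-5))² + (5−(-2))² = 100 + 49 = 149
d²(Z, site 2) = (5−0)² + (5−(-17))² = 25 + 484 = 509
d²(Z, site 3) = (5−17)² + (5−2)² = 144 + 9 = 153
d²(Z, site 4) = (5−(-2))² + (5−(-6))² = 49 + 121 = 170
d²(Z, site 5) = (5−(-14))² + (5−(-20))² = 361 + 625 = 986
d²(Z, site 6) = (5−(-3))² + (5−11)² = 64 + 36 = 100
d²(Z, site 7) = (5−11)² + (5−13)² = 36 + 64 = 100
d²(Z, site 8) = (5−17)² + (5−(-20))² = 144 + 625 = 769
Z is equidistant from site 6 and site 7 (both at squared distance 100), and every other site is strictly farther — so Z lies on the site 6–site 7 Voronoi edge.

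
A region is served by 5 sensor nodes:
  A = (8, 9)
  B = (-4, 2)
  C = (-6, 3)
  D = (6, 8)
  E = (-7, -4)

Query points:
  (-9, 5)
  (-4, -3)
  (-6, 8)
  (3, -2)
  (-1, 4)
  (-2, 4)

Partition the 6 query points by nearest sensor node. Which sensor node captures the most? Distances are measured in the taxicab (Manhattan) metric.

(-9, 5) — d to each: A:21, B:8, C:5, D:18, E:11 → nearest is C
(-4, -3) — d to each: A:24, B:5, C:8, D:21, E:4 → nearest is E
(-6, 8) — d to each: A:15, B:8, C:5, D:12, E:13 → nearest is C
(3, -2) — d to each: A:16, B:11, C:14, D:13, E:12 → nearest is B
(-1, 4) — d to each: A:14, B:5, C:6, D:11, E:14 → nearest is B
(-2, 4) — d to each: A:15, B:4, C:5, D:12, E:13 → nearest is B
Tally — B:3, C:2, E:1. B captures the most (3).

B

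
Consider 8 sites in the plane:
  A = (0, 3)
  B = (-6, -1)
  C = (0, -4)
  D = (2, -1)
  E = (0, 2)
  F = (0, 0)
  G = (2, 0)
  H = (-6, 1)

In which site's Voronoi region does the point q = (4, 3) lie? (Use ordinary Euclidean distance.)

G

Squared Euclidean distances:
|qA|² = (4−0)² + (3−3)² = 16 + 0 = 16
|qB|² = (4−(-6))² + (3−(-1))² = 100 + 16 = 116
|qC|² = (4−0)² + (3−(-4))² = 16 + 49 = 65
|qD|² = (4−2)² + (3−(-1))² = 4 + 16 = 20
|qE|² = (4−0)² + (3−2)² = 16 + 1 = 17
|qF|² = (4−0)² + (3−0)² = 16 + 9 = 25
|qG|² = (4−2)² + (3−0)² = 4 + 9 = 13
|qH|² = (4−(-6))² + (3−1)² = 100 + 4 = 104
Minimum is at G.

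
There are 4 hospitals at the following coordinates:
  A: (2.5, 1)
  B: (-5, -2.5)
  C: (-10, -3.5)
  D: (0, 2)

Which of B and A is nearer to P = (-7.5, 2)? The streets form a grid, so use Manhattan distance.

B

d(P,B) = |-7.5−(-5)| + |2−(-2.5)| = 2.5 + 4.5 = 7
d(P,A) = |-7.5−2.5| + |2−1| = 10 + 1 = 11
7 < 11, so B is closer.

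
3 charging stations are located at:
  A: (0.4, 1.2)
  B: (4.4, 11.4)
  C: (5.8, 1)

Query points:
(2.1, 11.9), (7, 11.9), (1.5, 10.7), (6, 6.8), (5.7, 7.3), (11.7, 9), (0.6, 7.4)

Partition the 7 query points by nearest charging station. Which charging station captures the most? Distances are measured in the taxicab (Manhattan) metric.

B

(2.1, 11.9) — d to each: A:12.4, B:2.8, C:14.6 → nearest is B
(7, 11.9) — d to each: A:17.3, B:3.1, C:12.1 → nearest is B
(1.5, 10.7) — d to each: A:10.6, B:3.6, C:14 → nearest is B
(6, 6.8) — d to each: A:11.2, B:6.2, C:6 → nearest is C
(5.7, 7.3) — d to each: A:11.4, B:5.4, C:6.4 → nearest is B
(11.7, 9) — d to each: A:19.1, B:9.7, C:13.9 → nearest is B
(0.6, 7.4) — d to each: A:6.4, B:7.8, C:11.6 → nearest is A
Tally — A:1, B:5, C:1. B captures the most (5).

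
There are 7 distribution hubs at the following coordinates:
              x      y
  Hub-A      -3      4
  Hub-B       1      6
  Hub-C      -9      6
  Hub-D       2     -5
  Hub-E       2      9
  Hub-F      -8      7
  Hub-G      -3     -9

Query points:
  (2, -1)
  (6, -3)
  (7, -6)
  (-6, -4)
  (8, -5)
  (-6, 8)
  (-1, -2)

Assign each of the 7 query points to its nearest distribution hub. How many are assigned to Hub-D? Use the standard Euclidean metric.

(2, -1) — d² to each: Hub-A:50, Hub-B:50, Hub-C:170, Hub-D:16, Hub-E:100, Hub-F:164, Hub-G:89 → nearest is Hub-D
(6, -3) — d² to each: Hub-A:130, Hub-B:106, Hub-C:306, Hub-D:20, Hub-E:160, Hub-F:296, Hub-G:117 → nearest is Hub-D
(7, -6) — d² to each: Hub-A:200, Hub-B:180, Hub-C:400, Hub-D:26, Hub-E:250, Hub-F:394, Hub-G:109 → nearest is Hub-D
(-6, -4) — d² to each: Hub-A:73, Hub-B:149, Hub-C:109, Hub-D:65, Hub-E:233, Hub-F:125, Hub-G:34 → nearest is Hub-G
(8, -5) — d² to each: Hub-A:202, Hub-B:170, Hub-C:410, Hub-D:36, Hub-E:232, Hub-F:400, Hub-G:137 → nearest is Hub-D
(-6, 8) — d² to each: Hub-A:25, Hub-B:53, Hub-C:13, Hub-D:233, Hub-E:65, Hub-F:5, Hub-G:298 → nearest is Hub-F
(-1, -2) — d² to each: Hub-A:40, Hub-B:68, Hub-C:128, Hub-D:18, Hub-E:130, Hub-F:130, Hub-G:53 → nearest is Hub-D
5 of the 7 points have Hub-D as nearest.

5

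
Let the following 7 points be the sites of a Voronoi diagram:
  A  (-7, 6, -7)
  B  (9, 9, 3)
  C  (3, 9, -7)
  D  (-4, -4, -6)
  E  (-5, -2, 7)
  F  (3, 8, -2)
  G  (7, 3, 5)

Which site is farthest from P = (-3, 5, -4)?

Since √ is increasing, it suffices to compare squared distances:
|PA|² = (-3−(-7))² + (5−6)² + (-4−(-7))² = 16 + 1 + 9 = 26
|PB|² = (-3−9)² + (5−9)² + (-4−3)² = 144 + 16 + 49 = 209
|PC|² = (-3−3)² + (5−9)² + (-4−(-7))² = 36 + 16 + 9 = 61
|PD|² = (-3−(-4))² + (5−(-4))² + (-4−(-6))² = 1 + 81 + 4 = 86
|PE|² = (-3−(-5))² + (5−(-2))² + (-4−7)² = 4 + 49 + 121 = 174
|PF|² = (-3−3)² + (5−8)² + (-4−(-2))² = 36 + 9 + 4 = 49
|PG|² = (-3−7)² + (5−3)² + (-4−5)² = 100 + 4 + 81 = 185
The largest is to B.

B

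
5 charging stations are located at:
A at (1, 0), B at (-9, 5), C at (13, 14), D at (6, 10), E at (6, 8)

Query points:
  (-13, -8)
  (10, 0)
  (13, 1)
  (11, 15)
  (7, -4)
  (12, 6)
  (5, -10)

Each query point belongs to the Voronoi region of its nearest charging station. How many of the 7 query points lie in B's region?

(-13, -8) — d² to each: A:260, B:185, C:1160, D:685, E:617 → nearest is B
(10, 0) — d² to each: A:81, B:386, C:205, D:116, E:80 → nearest is E
(13, 1) — d² to each: A:145, B:500, C:169, D:130, E:98 → nearest is E
(11, 15) — d² to each: A:325, B:500, C:5, D:50, E:74 → nearest is C
(7, -4) — d² to each: A:52, B:337, C:360, D:197, E:145 → nearest is A
(12, 6) — d² to each: A:157, B:442, C:65, D:52, E:40 → nearest is E
(5, -10) — d² to each: A:116, B:421, C:640, D:401, E:325 → nearest is A
1 of the 7 points has B as nearest.

1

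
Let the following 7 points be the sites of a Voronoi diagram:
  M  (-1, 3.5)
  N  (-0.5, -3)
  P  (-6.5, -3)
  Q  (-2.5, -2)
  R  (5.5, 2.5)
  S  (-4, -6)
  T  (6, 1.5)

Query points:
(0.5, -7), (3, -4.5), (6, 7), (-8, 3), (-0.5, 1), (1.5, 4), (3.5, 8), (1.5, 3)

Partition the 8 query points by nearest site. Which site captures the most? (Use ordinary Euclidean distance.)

(0.5, -7) — d² to each: M:112.5, N:17, P:65, Q:34, R:115.25, S:21.25, T:102.5 → nearest is N
(3, -4.5) — d² to each: M:80, N:14.5, P:92.5, Q:36.5, R:55.25, S:51.25, T:45 → nearest is N
(6, 7) — d² to each: M:61.25, N:142.25, P:256.25, Q:153.25, R:20.5, S:269, T:30.25 → nearest is R
(-8, 3) — d² to each: M:49.25, N:92.25, P:38.25, Q:55.25, R:182.5, S:97, T:198.25 → nearest is P
(-0.5, 1) — d² to each: M:6.5, N:16, P:52, Q:13, R:38.25, S:61.25, T:42.5 → nearest is M
(1.5, 4) — d² to each: M:6.5, N:53, P:113, Q:52, R:18.25, S:130.25, T:26.5 → nearest is M
(3.5, 8) — d² to each: M:40.5, N:137, P:221, Q:136, R:34.25, S:252.25, T:48.5 → nearest is R
(1.5, 3) — d² to each: M:6.5, N:40, P:100, Q:41, R:16.25, S:111.25, T:22.5 → nearest is M
Tally — M:3, N:2, P:1, R:2. M captures the most (3).

M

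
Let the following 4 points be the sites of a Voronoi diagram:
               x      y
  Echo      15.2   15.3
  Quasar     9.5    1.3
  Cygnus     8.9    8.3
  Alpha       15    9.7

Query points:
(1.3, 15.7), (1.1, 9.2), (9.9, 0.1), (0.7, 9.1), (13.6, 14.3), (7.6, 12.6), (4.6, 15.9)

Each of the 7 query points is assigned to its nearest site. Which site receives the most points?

Cygnus

(1.3, 15.7) — d² to each: Echo:193.37, Quasar:274.6, Cygnus:112.52, Alpha:223.69 → nearest is Cygnus
(1.1, 9.2) — d² to each: Echo:236.02, Quasar:132.97, Cygnus:61.65, Alpha:193.46 → nearest is Cygnus
(9.9, 0.1) — d² to each: Echo:259.13, Quasar:1.6, Cygnus:68.24, Alpha:118.17 → nearest is Quasar
(0.7, 9.1) — d² to each: Echo:248.69, Quasar:138.28, Cygnus:67.88, Alpha:204.85 → nearest is Cygnus
(13.6, 14.3) — d² to each: Echo:3.56, Quasar:185.81, Cygnus:58.09, Alpha:23.12 → nearest is Echo
(7.6, 12.6) — d² to each: Echo:65.05, Quasar:131.3, Cygnus:20.18, Alpha:63.17 → nearest is Cygnus
(4.6, 15.9) — d² to each: Echo:112.72, Quasar:237.17, Cygnus:76.25, Alpha:146.6 → nearest is Cygnus
Tally — Echo:1, Quasar:1, Cygnus:5. Cygnus captures the most (5).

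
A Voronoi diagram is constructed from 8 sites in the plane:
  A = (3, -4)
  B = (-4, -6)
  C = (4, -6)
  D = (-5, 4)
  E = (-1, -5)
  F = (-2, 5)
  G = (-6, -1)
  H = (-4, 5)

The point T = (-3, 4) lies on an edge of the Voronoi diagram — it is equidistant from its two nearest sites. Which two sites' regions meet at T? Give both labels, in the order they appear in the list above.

Squared distances from T to each site:
|TA|² = (-3−3)² + (4−(-4))² = 36 + 64 = 100
|TB|² = (-3−(-4))² + (4−(-6))² = 1 + 100 = 101
|TC|² = (-3−4)² + (4−(-6))² = 49 + 100 = 149
|TD|² = (-3−(-5))² + (4−4)² = 4 + 0 = 4
|TE|² = (-3−(-1))² + (4−(-5))² = 4 + 81 = 85
|TF|² = (-3−(-2))² + (4−5)² = 1 + 1 = 2
|TG|² = (-3−(-6))² + (4−(-1))² = 9 + 25 = 34
|TH|² = (-3−(-4))² + (4−5)² = 1 + 1 = 2
T is equidistant from F and H (both at squared distance 2), and every other site is strictly farther — so T lies on the F–H Voronoi edge.

F and H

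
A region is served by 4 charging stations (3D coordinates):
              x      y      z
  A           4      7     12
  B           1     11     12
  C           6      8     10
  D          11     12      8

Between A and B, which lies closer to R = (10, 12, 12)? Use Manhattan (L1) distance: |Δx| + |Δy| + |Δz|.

B

d(R,A) = |10−4| + |12−7| + |12−12| = 6 + 5 + 0 = 11
d(R,B) = |10−1| + |12−11| + |12−12| = 9 + 1 + 0 = 10
11 > 10, so B is closer.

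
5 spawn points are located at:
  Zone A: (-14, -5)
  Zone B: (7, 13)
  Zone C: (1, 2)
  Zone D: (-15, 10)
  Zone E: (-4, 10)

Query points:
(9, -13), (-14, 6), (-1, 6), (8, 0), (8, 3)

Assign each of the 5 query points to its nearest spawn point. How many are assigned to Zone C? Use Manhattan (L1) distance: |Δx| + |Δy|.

(9, -13) — d to each: Zone A:31, Zone B:28, Zone C:23, Zone D:47, Zone E:36 → nearest is Zone C
(-14, 6) — d to each: Zone A:11, Zone B:28, Zone C:19, Zone D:5, Zone E:14 → nearest is Zone D
(-1, 6) — d to each: Zone A:24, Zone B:15, Zone C:6, Zone D:18, Zone E:7 → nearest is Zone C
(8, 0) — d to each: Zone A:27, Zone B:14, Zone C:9, Zone D:33, Zone E:22 → nearest is Zone C
(8, 3) — d to each: Zone A:30, Zone B:11, Zone C:8, Zone D:30, Zone E:19 → nearest is Zone C
4 of the 5 points have Zone C as nearest.

4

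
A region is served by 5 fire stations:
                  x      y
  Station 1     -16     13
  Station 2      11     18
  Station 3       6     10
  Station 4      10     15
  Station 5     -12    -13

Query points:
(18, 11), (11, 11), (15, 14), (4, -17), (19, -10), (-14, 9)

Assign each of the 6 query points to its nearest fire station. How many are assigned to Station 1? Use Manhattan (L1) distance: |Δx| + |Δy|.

1

(18, 11) — d to each: Station 1:36, Station 2:14, Station 3:13, Station 4:12, Station 5:54 → nearest is Station 4
(11, 11) — d to each: Station 1:29, Station 2:7, Station 3:6, Station 4:5, Station 5:47 → nearest is Station 4
(15, 14) — d to each: Station 1:32, Station 2:8, Station 3:13, Station 4:6, Station 5:54 → nearest is Station 4
(4, -17) — d to each: Station 1:50, Station 2:42, Station 3:29, Station 4:38, Station 5:20 → nearest is Station 5
(19, -10) — d to each: Station 1:58, Station 2:36, Station 3:33, Station 4:34, Station 5:34 → nearest is Station 3
(-14, 9) — d to each: Station 1:6, Station 2:34, Station 3:21, Station 4:30, Station 5:24 → nearest is Station 1
1 of the 6 points has Station 1 as nearest.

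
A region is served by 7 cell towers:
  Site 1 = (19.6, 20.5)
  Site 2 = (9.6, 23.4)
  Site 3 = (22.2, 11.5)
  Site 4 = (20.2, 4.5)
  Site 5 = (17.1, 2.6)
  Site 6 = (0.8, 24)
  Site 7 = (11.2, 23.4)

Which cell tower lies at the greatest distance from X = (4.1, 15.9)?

Since √ is increasing, it suffices to compare squared distances:
d²(X, Site 1) = (4.1−19.6)² + (15.9−20.5)² = 240.25 + 21.16 = 261.41
d²(X, Site 2) = (4.1−9.6)² + (15.9−23.4)² = 30.25 + 56.25 = 86.5
d²(X, Site 3) = (4.1−22.2)² + (15.9−11.5)² = 327.61 + 19.36 = 346.97
d²(X, Site 4) = (4.1−20.2)² + (15.9−4.5)² = 259.21 + 129.96 = 389.17
d²(X, Site 5) = (4.1−17.1)² + (15.9−2.6)² = 169 + 176.89 = 345.89
d²(X, Site 6) = (4.1−0.8)² + (15.9−24)² = 10.89 + 65.61 = 76.5
d²(X, Site 7) = (4.1−11.2)² + (15.9−23.4)² = 50.41 + 56.25 = 106.66
The largest is to Site 4.

Site 4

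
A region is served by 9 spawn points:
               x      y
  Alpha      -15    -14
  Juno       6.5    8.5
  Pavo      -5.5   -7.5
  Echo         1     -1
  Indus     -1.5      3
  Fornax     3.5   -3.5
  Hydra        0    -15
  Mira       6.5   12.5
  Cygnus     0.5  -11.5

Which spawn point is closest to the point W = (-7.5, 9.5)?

Indus

Since √ is increasing, it suffices to compare squared distances:
d²(W, Alpha) = (-7.5−(-15))² + (9.5−(-14))² = 56.25 + 552.25 = 608.5
d²(W, Juno) = (-7.5−6.5)² + (9.5−8.5)² = 196 + 1 = 197
d²(W, Pavo) = (-7.5−(-5.5))² + (9.5−(-7.5))² = 4 + 289 = 293
d²(W, Echo) = (-7.5−1)² + (9.5−(-1))² = 72.25 + 110.25 = 182.5
d²(W, Indus) = (-7.5−(-1.5))² + (9.5−3)² = 36 + 42.25 = 78.25
d²(W, Fornax) = (-7.5−3.5)² + (9.5−(-3.5))² = 121 + 169 = 290
d²(W, Hydra) = (-7.5−0)² + (9.5−(-15))² = 56.25 + 600.25 = 656.5
d²(W, Mira) = (-7.5−6.5)² + (9.5−12.5)² = 196 + 9 = 205
d²(W, Cygnus) = (-7.5−0.5)² + (9.5−(-11.5))² = 64 + 441 = 505
Indus is nearest.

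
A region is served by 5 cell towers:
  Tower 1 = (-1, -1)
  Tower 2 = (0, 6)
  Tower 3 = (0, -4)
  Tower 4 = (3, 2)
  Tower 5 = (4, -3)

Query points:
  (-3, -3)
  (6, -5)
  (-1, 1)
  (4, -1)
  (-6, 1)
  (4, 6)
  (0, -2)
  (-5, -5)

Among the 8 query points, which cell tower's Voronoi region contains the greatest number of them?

(-3, -3) — d² to each: Tower 1:8, Tower 2:90, Tower 3:10, Tower 4:61, Tower 5:49 → nearest is Tower 1
(6, -5) — d² to each: Tower 1:65, Tower 2:157, Tower 3:37, Tower 4:58, Tower 5:8 → nearest is Tower 5
(-1, 1) — d² to each: Tower 1:4, Tower 2:26, Tower 3:26, Tower 4:17, Tower 5:41 → nearest is Tower 1
(4, -1) — d² to each: Tower 1:25, Tower 2:65, Tower 3:25, Tower 4:10, Tower 5:4 → nearest is Tower 5
(-6, 1) — d² to each: Tower 1:29, Tower 2:61, Tower 3:61, Tower 4:82, Tower 5:116 → nearest is Tower 1
(4, 6) — d² to each: Tower 1:74, Tower 2:16, Tower 3:116, Tower 4:17, Tower 5:81 → nearest is Tower 2
(0, -2) — d² to each: Tower 1:2, Tower 2:64, Tower 3:4, Tower 4:25, Tower 5:17 → nearest is Tower 1
(-5, -5) — d² to each: Tower 1:32, Tower 2:146, Tower 3:26, Tower 4:113, Tower 5:85 → nearest is Tower 3
Tally — Tower 1:4, Tower 2:1, Tower 3:1, Tower 5:2. Tower 1 captures the most (4).

Tower 1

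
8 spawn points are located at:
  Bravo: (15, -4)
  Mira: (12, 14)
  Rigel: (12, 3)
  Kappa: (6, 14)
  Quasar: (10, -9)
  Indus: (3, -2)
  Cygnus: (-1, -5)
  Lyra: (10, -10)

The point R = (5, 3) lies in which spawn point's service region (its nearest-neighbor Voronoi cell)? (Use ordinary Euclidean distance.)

Compare squared distances (the ordering matches that of the actual distances):
d²(R, Bravo) = 100 + 49 = 149
d²(R, Mira) = 49 + 121 = 170
d²(R, Rigel) = 49 + 0 = 49
d²(R, Kappa) = 1 + 121 = 122
d²(R, Quasar) = 25 + 144 = 169
d²(R, Indus) = 4 + 25 = 29
d²(R, Cygnus) = 36 + 64 = 100
d²(R, Lyra) = 25 + 169 = 194
Indus is nearest.

Indus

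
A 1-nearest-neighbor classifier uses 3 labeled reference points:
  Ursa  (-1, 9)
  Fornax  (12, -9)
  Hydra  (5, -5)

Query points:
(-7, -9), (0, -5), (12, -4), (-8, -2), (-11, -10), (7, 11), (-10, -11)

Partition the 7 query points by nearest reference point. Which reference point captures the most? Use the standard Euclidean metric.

(-7, -9) — d² to each: Ursa:360, Fornax:361, Hydra:160 → nearest is Hydra
(0, -5) — d² to each: Ursa:197, Fornax:160, Hydra:25 → nearest is Hydra
(12, -4) — d² to each: Ursa:338, Fornax:25, Hydra:50 → nearest is Fornax
(-8, -2) — d² to each: Ursa:170, Fornax:449, Hydra:178 → nearest is Ursa
(-11, -10) — d² to each: Ursa:461, Fornax:530, Hydra:281 → nearest is Hydra
(7, 11) — d² to each: Ursa:68, Fornax:425, Hydra:260 → nearest is Ursa
(-10, -11) — d² to each: Ursa:481, Fornax:488, Hydra:261 → nearest is Hydra
Tally — Ursa:2, Fornax:1, Hydra:4. Hydra captures the most (4).

Hydra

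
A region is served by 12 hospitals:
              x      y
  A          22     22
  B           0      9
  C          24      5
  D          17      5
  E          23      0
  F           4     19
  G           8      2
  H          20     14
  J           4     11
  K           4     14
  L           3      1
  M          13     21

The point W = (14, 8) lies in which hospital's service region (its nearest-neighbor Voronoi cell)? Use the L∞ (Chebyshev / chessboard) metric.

d(W,A) = max(8, 14) = 14
d(W,B) = max(14, 1) = 14
d(W,C) = max(10, 3) = 10
d(W,D) = max(3, 3) = 3
d(W,E) = max(9, 8) = 9
d(W,F) = max(10, 11) = 11
d(W,G) = max(6, 6) = 6
d(W,H) = max(6, 6) = 6
d(W,J) = max(10, 3) = 10
d(W,K) = max(10, 6) = 10
d(W,L) = max(11, 7) = 11
d(W,M) = max(1, 13) = 13
D is nearest.

D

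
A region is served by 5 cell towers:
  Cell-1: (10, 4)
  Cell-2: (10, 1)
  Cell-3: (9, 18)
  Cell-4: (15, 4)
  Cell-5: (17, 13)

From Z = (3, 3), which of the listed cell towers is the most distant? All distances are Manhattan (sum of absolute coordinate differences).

d(Z, Cell-1) = |3−10| + |3−4| = 7 + 1 = 8
d(Z, Cell-2) = |3−10| + |3−1| = 7 + 2 = 9
d(Z, Cell-3) = |3−9| + |3−18| = 6 + 15 = 21
d(Z, Cell-4) = |3−15| + |3−4| = 12 + 1 = 13
d(Z, Cell-5) = |3−17| + |3−13| = 14 + 10 = 24
The largest is to Cell-5.

Cell-5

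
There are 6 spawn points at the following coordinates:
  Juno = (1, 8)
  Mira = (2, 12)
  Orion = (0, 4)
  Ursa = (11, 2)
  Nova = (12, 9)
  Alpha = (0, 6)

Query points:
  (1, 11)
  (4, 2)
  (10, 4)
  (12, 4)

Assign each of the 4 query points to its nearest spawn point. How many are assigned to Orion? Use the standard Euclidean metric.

(1, 11) — d² to each: Juno:9, Mira:2, Orion:50, Ursa:181, Nova:125, Alpha:26 → nearest is Mira
(4, 2) — d² to each: Juno:45, Mira:104, Orion:20, Ursa:49, Nova:113, Alpha:32 → nearest is Orion
(10, 4) — d² to each: Juno:97, Mira:128, Orion:100, Ursa:5, Nova:29, Alpha:104 → nearest is Ursa
(12, 4) — d² to each: Juno:137, Mira:164, Orion:144, Ursa:5, Nova:25, Alpha:148 → nearest is Ursa
1 of the 4 points has Orion as nearest.

1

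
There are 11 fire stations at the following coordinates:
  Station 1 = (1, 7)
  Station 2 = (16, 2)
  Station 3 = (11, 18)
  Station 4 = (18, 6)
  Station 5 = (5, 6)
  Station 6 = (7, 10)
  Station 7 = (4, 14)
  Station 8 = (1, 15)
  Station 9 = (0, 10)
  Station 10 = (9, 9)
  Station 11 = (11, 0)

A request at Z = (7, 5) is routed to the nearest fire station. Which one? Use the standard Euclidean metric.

Squared Euclidean distances:
d²(Z, Station 1) = (7−1)² + (5−7)² = 36 + 4 = 40
d²(Z, Station 2) = (7−16)² + (5−2)² = 81 + 9 = 90
d²(Z, Station 3) = (7−11)² + (5−18)² = 16 + 169 = 185
d²(Z, Station 4) = (7−18)² + (5−6)² = 121 + 1 = 122
d²(Z, Station 5) = (7−5)² + (5−6)² = 4 + 1 = 5
d²(Z, Station 6) = (7−7)² + (5−10)² = 0 + 25 = 25
d²(Z, Station 7) = (7−4)² + (5−14)² = 9 + 81 = 90
d²(Z, Station 8) = (7−1)² + (5−15)² = 36 + 100 = 136
d²(Z, Station 9) = (7−0)² + (5−10)² = 49 + 25 = 74
d²(Z, Station 10) = (7−9)² + (5−9)² = 4 + 16 = 20
d²(Z, Station 11) = (7−11)² + (5−0)² = 16 + 25 = 41
The smallest is to Station 5, so Z lies in the Voronoi region of Station 5.

Station 5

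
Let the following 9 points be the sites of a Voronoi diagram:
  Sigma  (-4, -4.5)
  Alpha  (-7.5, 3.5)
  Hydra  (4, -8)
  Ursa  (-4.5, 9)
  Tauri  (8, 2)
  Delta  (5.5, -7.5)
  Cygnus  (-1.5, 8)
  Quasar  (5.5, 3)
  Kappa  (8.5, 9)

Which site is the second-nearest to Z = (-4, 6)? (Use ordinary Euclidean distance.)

Squared Euclidean distances:
d²(Z, Sigma) = (-4−(-4))² + (6−(-4.5))² = 0 + 110.25 = 110.25
d²(Z, Alpha) = (-4−(-7.5))² + (6−3.5)² = 12.25 + 6.25 = 18.5
d²(Z, Hydra) = (-4−4)² + (6−(-8))² = 64 + 196 = 260
d²(Z, Ursa) = (-4−(-4.5))² + (6−9)² = 0.25 + 9 = 9.25
d²(Z, Tauri) = (-4−8)² + (6−2)² = 144 + 16 = 160
d²(Z, Delta) = (-4−5.5)² + (6−(-7.5))² = 90.25 + 182.25 = 272.5
d²(Z, Cygnus) = (-4−(-1.5))² + (6−8)² = 6.25 + 4 = 10.25
d²(Z, Quasar) = (-4−5.5)² + (6−3)² = 90.25 + 9 = 99.25
d²(Z, Kappa) = (-4−8.5)² + (6−9)² = 156.25 + 9 = 165.25
Sorted ascending: Ursa, Cygnus, Alpha, … — the second-nearest is Cygnus.

Cygnus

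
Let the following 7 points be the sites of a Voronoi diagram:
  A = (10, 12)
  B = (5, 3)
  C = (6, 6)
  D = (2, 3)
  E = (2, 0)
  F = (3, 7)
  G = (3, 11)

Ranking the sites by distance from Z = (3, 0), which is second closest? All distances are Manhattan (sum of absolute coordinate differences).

d(Z,A) = |3−10| + |0−12| = 7 + 12 = 19
d(Z,B) = |3−5| + |0−3| = 2 + 3 = 5
d(Z,C) = |3−6| + |0−6| = 3 + 6 = 9
d(Z,D) = |3−2| + |0−3| = 1 + 3 = 4
d(Z,E) = |3−2| + |0−0| = 1 + 0 = 1
d(Z,F) = |3−3| + |0−7| = 0 + 7 = 7
d(Z,G) = |3−3| + |0−11| = 0 + 11 = 11
Sorted ascending: E, D, B, … — the second-nearest is D.

D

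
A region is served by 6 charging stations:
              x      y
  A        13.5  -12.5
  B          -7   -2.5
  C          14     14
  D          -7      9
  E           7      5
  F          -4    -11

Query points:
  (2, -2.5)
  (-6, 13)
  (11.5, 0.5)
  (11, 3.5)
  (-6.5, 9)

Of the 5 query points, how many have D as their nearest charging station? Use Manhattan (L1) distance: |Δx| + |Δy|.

(2, -2.5) — d to each: A:21.5, B:9, C:28.5, D:20.5, E:12.5, F:14.5 → nearest is B
(-6, 13) — d to each: A:45, B:16.5, C:21, D:5, E:21, F:26 → nearest is D
(11.5, 0.5) — d to each: A:15, B:21.5, C:16, D:27, E:9, F:27 → nearest is E
(11, 3.5) — d to each: A:18.5, B:24, C:13.5, D:23.5, E:5.5, F:29.5 → nearest is E
(-6.5, 9) — d to each: A:41.5, B:12, C:25.5, D:0.5, E:17.5, F:22.5 → nearest is D
2 of the 5 points have D as nearest.

2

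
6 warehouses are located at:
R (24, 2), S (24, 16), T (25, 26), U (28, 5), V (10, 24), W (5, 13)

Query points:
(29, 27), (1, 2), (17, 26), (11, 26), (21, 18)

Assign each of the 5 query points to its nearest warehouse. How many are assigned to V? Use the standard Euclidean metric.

2

(29, 27) — d² to each: R:650, S:146, T:17, U:485, V:370, W:772 → nearest is T
(1, 2) — d² to each: R:529, S:725, T:1152, U:738, V:565, W:137 → nearest is W
(17, 26) — d² to each: R:625, S:149, T:64, U:562, V:53, W:313 → nearest is V
(11, 26) — d² to each: R:745, S:269, T:196, U:730, V:5, W:205 → nearest is V
(21, 18) — d² to each: R:265, S:13, T:80, U:218, V:157, W:281 → nearest is S
2 of the 5 points have V as nearest.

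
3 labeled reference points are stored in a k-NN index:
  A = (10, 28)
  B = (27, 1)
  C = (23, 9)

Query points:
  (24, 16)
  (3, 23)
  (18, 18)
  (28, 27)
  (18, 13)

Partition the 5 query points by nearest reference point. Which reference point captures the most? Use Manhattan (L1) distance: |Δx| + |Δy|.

(24, 16) — d to each: A:26, B:18, C:8 → nearest is C
(3, 23) — d to each: A:12, B:46, C:34 → nearest is A
(18, 18) — d to each: A:18, B:26, C:14 → nearest is C
(28, 27) — d to each: A:19, B:27, C:23 → nearest is A
(18, 13) — d to each: A:23, B:21, C:9 → nearest is C
Tally — A:2, C:3. C captures the most (3).

C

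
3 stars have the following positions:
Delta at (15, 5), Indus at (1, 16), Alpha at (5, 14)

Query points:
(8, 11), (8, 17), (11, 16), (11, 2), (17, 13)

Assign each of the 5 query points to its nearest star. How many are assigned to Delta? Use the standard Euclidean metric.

(8, 11) — d² to each: Delta:85, Indus:74, Alpha:18 → nearest is Alpha
(8, 17) — d² to each: Delta:193, Indus:50, Alpha:18 → nearest is Alpha
(11, 16) — d² to each: Delta:137, Indus:100, Alpha:40 → nearest is Alpha
(11, 2) — d² to each: Delta:25, Indus:296, Alpha:180 → nearest is Delta
(17, 13) — d² to each: Delta:68, Indus:265, Alpha:145 → nearest is Delta
2 of the 5 points have Delta as nearest.

2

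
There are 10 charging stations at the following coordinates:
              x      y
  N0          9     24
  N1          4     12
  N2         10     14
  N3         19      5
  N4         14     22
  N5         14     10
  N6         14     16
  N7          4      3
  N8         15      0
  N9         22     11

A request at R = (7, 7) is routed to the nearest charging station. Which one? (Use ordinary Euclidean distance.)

Since √ is increasing, it suffices to compare squared distances:
|RN0|² = (7−9)² + (7−24)² = 4 + 289 = 293
|RN1|² = (7−4)² + (7−12)² = 9 + 25 = 34
|RN2|² = (7−10)² + (7−14)² = 9 + 49 = 58
|RN3|² = (7−19)² + (7−5)² = 144 + 4 = 148
|RN4|² = (7−14)² + (7−22)² = 49 + 225 = 274
|RN5|² = (7−14)² + (7−10)² = 49 + 9 = 58
|RN6|² = (7−14)² + (7−16)² = 49 + 81 = 130
|RN7|² = (7−4)² + (7−3)² = 9 + 16 = 25
|RN8|² = (7−15)² + (7−0)² = 64 + 49 = 113
|RN9|² = (7−22)² + (7−11)² = 225 + 16 = 241
Minimum is at N7.

N7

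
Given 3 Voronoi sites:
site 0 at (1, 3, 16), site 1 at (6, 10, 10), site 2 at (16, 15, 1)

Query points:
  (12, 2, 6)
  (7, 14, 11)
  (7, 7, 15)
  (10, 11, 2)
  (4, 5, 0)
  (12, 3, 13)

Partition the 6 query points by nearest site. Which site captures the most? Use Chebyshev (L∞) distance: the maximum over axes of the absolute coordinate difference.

site 1

(12, 2, 6) — d to each: site 0:11, site 1:8, site 2:13 → nearest is site 1
(7, 14, 11) — d to each: site 0:11, site 1:4, site 2:10 → nearest is site 1
(7, 7, 15) — d to each: site 0:6, site 1:5, site 2:14 → nearest is site 1
(10, 11, 2) — d to each: site 0:14, site 1:8, site 2:6 → nearest is site 2
(4, 5, 0) — d to each: site 0:16, site 1:10, site 2:12 → nearest is site 1
(12, 3, 13) — d to each: site 0:11, site 1:7, site 2:12 → nearest is site 1
Tally — site 1:5, site 2:1. site 1 captures the most (5).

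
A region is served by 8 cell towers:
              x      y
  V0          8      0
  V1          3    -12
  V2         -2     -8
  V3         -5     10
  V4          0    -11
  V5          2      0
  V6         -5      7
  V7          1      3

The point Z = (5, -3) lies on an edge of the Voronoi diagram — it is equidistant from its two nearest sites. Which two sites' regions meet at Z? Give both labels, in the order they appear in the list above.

Squared distances from Z to each site:
|ZV0|² = 9 + 9 = 18
|ZV1|² = 4 + 81 = 85
|ZV2|² = 49 + 25 = 74
|ZV3|² = 100 + 169 = 269
|ZV4|² = 25 + 64 = 89
|ZV5|² = 9 + 9 = 18
|ZV6|² = 100 + 100 = 200
|ZV7|² = 16 + 36 = 52
Z is equidistant from V0 and V5 (both at squared distance 18), and every other site is strictly farther — so Z lies on the V0–V5 Voronoi edge.

V0 and V5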